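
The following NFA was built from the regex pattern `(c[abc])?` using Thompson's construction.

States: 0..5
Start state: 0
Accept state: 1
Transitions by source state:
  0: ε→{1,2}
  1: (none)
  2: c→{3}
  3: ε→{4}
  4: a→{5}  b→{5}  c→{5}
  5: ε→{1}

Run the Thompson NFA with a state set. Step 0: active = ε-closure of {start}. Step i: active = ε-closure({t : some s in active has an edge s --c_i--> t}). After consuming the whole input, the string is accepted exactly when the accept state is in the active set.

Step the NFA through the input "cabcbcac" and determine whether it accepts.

Answer: REJECT

Derivation:
S₀ = ε-closure({0}) = {0,1,2}
'c' @ 1: {3,4}
'a' @ 2: {1,5}  ✓accept
'b' @ 3: {}  — dead — no transitions
rest 'cbcac' ignored (set empty)
final: {}; accept 1 not in set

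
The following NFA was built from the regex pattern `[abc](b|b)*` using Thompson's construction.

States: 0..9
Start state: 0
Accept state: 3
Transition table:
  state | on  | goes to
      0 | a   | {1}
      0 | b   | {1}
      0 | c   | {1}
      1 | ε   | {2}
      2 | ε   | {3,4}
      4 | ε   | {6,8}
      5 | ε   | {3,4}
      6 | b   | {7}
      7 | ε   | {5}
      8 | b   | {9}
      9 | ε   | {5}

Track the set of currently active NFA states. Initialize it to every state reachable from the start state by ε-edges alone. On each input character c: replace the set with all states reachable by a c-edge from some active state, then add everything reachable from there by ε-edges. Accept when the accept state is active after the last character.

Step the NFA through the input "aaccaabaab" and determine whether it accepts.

initial (ε-close {0}): {0}
'a' @ 1: {1,2,3,4,6,8}  ✓accept
'a' @ 2: {}  — dead — no transitions
rest 'ccaabaab' ignored (set empty)
end set {} — state 3 not in

Answer: REJECT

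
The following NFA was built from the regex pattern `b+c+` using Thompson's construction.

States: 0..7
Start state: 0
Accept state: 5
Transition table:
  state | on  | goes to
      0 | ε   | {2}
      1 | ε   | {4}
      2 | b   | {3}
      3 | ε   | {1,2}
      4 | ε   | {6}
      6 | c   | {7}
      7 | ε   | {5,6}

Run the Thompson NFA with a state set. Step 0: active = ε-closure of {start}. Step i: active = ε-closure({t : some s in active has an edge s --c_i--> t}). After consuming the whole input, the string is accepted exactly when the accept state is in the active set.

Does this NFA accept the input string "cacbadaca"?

S₀ = ε-closure({0}) = {0,2}
'c' @ 1: {}  — dead — no transitions
rest 'acbadaca' ignored (set empty)
final: {}; accept 5 not in set

Answer: REJECT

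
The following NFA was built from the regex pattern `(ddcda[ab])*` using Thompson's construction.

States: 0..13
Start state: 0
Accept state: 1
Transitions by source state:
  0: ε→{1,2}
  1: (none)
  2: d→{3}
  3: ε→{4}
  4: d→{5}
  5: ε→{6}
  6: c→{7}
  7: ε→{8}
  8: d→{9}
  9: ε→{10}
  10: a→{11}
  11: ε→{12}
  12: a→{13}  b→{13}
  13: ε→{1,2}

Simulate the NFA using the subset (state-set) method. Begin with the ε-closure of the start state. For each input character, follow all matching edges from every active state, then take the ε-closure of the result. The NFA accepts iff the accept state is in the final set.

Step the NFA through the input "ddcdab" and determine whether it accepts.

Answer: ACCEPT

Trace:
S₀ = ε-closure({0}) = {0,1,2}
'd' @ 1: {3,4}
'd' @ 2: {5,6}
'c' @ 3: {7,8}
'd' @ 4: {9,10}
'a' @ 5: {11,12}
'b' @ 6: {1,2,13}  ✓accept
final: {1,2,13}; accept 1 in set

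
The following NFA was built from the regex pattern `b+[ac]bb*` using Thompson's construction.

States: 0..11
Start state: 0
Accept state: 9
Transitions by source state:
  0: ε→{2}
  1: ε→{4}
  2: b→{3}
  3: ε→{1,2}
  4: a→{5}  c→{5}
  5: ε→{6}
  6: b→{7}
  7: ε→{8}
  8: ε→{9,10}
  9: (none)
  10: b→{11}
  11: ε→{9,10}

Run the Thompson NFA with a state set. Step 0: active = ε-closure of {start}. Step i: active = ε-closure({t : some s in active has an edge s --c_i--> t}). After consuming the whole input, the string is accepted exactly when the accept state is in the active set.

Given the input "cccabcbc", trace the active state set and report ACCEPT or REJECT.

Answer: REJECT

Steps:
S₀ = ε-closure({0}) = {0,2}
'c' @ 1: {}  — state set empty
rest 'ccabcbc' ignored (set empty)
after full input: {}  (accept=9 not in)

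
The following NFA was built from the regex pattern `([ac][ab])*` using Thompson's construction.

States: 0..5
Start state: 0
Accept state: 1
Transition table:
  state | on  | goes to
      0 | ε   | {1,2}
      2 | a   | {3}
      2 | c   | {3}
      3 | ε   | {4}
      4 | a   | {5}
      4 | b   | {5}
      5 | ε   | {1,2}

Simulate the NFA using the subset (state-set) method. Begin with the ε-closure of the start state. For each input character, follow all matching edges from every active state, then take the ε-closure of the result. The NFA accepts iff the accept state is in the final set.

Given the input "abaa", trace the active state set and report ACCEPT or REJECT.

Answer: ACCEPT

Steps:
S₀ = ε-closure({0}) = {0,1,2}
'a' @ 1: {3,4}
'b' @ 2: {1,2,5}  [accepting]
'a' @ 3: {3,4}
'a' @ 4: {1,2,5}  [accepting]
end set {1,2,5} — state 1 in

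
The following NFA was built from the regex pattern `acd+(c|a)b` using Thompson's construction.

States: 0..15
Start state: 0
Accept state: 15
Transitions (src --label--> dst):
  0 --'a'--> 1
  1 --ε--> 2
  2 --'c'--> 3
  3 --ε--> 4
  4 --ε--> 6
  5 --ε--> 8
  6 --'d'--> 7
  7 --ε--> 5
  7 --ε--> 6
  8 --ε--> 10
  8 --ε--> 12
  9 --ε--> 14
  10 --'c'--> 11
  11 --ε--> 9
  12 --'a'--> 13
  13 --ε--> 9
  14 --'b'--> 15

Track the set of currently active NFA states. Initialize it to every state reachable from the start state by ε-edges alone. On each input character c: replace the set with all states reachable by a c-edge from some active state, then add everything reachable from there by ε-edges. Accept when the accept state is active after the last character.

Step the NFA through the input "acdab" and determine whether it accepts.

Answer: ACCEPT

Trace:
initial (ε-close {0}): {0}
'a' @ 1: {1,2}
'c' @ 2: {3,4,6}
'd' @ 3: {5,6,7,8,10,12}
'a' @ 4: {9,13,14}
'b' @ 5: {15}  (accept∈set)
end set {15} — state 15 in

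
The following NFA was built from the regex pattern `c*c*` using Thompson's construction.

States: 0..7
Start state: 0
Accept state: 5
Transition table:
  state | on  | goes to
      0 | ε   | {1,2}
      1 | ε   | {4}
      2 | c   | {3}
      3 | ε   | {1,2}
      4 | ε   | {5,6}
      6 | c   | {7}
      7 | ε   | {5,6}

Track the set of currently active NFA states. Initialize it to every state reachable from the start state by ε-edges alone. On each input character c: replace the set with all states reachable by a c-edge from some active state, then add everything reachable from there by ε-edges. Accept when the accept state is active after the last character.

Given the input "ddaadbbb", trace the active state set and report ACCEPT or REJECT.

start: ε-closure({0}) = {0,1,2,4,5,6}
'd' @ 1: {}  — state set empty
rest 'daadbbb' ignored (set empty)
final: {}; accept 5 not in set

Answer: REJECT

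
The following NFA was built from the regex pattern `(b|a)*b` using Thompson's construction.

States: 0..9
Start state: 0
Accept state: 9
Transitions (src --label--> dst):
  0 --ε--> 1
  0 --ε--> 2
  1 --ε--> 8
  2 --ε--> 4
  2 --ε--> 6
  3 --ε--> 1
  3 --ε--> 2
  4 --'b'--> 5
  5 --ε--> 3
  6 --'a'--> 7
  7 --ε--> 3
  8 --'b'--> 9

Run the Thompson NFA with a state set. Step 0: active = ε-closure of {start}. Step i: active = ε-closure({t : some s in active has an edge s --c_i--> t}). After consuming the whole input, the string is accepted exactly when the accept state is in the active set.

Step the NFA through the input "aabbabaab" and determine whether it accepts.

Answer: ACCEPT

Derivation:
S₀ = ε-closure({0}) = {0,1,2,4,6,8}
'a' @ 1: {1,2,3,4,6,7,8}
'a' @ 2: {1,2,3,4,6,7,8}
'b' @ 3: {1,2,3,4,5,6,8,9}  ✓accept
'b' @ 4: {1,2,3,4,5,6,8,9}  ✓accept
'a' @ 5: {1,2,3,4,6,7,8}
'b' @ 6: {1,2,3,4,5,6,8,9}  ✓accept
'a' @ 7: {1,2,3,4,6,7,8}
'a' @ 8: {1,2,3,4,6,7,8}
'b' @ 9: {1,2,3,4,5,6,8,9}  ✓accept
end set {1,2,3,4,5,6,8,9} — state 9 in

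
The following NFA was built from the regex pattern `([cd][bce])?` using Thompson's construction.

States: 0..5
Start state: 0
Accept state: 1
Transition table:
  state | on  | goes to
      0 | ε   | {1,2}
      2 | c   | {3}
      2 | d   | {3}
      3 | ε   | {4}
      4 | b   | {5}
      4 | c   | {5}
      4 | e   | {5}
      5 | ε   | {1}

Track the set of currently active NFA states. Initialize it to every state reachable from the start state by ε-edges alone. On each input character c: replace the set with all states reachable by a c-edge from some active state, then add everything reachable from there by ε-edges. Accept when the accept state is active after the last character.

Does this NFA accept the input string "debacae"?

initial (ε-close {0}): {0,1,2}
'd' @ 1: {3,4}
'e' @ 2: {1,5}  ✓accept
'b' @ 3: {}  — state set empty
rest 'acae' ignored (set empty)
final: {}; accept 1 not in set

Answer: REJECT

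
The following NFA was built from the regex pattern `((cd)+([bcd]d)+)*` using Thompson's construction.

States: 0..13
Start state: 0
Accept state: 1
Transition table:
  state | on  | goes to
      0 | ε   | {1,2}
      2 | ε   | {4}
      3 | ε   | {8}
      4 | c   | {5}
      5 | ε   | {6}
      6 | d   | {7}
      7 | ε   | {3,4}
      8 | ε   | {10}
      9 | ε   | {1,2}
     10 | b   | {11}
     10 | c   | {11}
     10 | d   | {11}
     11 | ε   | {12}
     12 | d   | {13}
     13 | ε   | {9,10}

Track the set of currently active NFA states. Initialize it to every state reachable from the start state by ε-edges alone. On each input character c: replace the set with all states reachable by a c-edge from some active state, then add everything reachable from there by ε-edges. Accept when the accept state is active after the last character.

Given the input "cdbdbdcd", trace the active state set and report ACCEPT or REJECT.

start: ε-closure({0}) = {0,1,2,4}
'c' @ 1: {5,6}
'd' @ 2: {3,4,7,8,10}
'b' @ 3: {11,12}
'd' @ 4: {1,2,4,9,10,13}  (accept∈set)
'b' @ 5: {11,12}
'd' @ 6: {1,2,4,9,10,13}  (accept∈set)
'c' @ 7: {5,6,11,12}
'd' @ 8: {1,2,3,4,7,8,9,10,13}  (accept∈set)
final: {1,2,3,4,7,8,9,10,13}; accept 1 in set

Answer: ACCEPT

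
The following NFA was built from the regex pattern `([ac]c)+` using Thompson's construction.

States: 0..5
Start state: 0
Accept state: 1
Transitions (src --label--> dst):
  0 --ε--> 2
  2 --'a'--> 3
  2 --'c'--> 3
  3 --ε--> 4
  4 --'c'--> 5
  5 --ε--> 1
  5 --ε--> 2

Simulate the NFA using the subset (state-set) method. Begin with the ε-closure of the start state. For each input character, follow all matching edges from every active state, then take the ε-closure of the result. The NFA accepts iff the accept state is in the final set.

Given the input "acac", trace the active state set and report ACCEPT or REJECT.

Answer: ACCEPT

Trace:
S₀ = ε-closure({0}) = {0,2}
'a' @ 1: {3,4}
'c' @ 2: {1,2,5}  [accepting]
'a' @ 3: {3,4}
'c' @ 4: {1,2,5}  [accepting]
final: {1,2,5}; accept 1 in set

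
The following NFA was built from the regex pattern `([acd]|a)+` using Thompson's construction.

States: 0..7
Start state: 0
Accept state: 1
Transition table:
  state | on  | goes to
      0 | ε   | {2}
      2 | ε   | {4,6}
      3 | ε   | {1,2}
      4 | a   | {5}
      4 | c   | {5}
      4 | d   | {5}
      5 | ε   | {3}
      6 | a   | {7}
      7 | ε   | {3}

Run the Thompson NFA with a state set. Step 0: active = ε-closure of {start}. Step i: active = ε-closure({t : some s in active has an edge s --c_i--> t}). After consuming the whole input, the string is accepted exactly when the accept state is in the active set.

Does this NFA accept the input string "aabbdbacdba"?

S₀ = ε-closure({0}) = {0,2,4,6}
'a' @ 1: {1,2,3,4,5,6,7}  [accepting]
'a' @ 2: {1,2,3,4,5,6,7}  [accepting]
'b' @ 3: {}  — no active states
rest 'bdbacdba' ignored (set empty)
after full input: {}  (accept=1 not in)

Answer: REJECT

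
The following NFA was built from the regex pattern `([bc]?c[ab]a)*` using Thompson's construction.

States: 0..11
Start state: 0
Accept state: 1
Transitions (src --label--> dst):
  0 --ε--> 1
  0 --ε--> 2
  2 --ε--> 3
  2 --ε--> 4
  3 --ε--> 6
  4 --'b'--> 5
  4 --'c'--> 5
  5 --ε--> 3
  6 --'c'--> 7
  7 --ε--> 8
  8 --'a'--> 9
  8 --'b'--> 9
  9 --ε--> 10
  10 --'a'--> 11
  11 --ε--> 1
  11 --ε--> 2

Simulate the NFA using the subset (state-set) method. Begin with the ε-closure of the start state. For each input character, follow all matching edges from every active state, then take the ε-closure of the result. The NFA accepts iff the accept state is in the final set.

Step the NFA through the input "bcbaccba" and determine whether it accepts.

initial (ε-close {0}): {0,1,2,3,4,6}
'b' @ 1: {3,5,6}
'c' @ 2: {7,8}
'b' @ 3: {9,10}
'a' @ 4: {1,2,3,4,6,11}  [accepting]
'c' @ 5: {3,5,6,7,8}
'c' @ 6: {7,8}
'b' @ 7: {9,10}
'a' @ 8: {1,2,3,4,6,11}  [accepting]
after full input: {1,2,3,4,6,11}  (accept=1 in)

Answer: ACCEPT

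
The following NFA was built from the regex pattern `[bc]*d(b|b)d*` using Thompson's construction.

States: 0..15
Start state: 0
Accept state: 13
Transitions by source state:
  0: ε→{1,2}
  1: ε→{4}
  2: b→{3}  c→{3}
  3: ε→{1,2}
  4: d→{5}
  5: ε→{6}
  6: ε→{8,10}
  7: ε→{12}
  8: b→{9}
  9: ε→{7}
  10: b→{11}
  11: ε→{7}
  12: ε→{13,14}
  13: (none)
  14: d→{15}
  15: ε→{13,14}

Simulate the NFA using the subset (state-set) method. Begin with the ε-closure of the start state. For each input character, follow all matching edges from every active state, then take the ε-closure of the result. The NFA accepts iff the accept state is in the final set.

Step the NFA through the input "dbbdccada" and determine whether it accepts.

Answer: REJECT

Steps:
S₀ = ε-closure({0}) = {0,1,2,4}
'd' @ 1: {5,6,8,10}
'b' @ 2: {7,9,11,12,13,14}  ✓accept
'b' @ 3: {}  — dead — no transitions
rest 'dccada' ignored (set empty)
after full input: {}  (accept=13 not in)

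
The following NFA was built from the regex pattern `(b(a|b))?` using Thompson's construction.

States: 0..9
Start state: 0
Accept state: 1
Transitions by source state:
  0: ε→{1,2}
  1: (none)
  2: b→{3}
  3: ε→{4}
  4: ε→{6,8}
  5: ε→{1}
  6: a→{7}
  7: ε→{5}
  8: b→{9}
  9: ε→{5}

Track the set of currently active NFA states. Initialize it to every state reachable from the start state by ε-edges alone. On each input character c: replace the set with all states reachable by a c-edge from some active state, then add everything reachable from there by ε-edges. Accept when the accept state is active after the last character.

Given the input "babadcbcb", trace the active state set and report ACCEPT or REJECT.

Answer: REJECT

Steps:
S₀ = ε-closure({0}) = {0,1,2}
'b' @ 1: {3,4,6,8}
'a' @ 2: {1,5,7}  ✓accept
'b' @ 3: {}  — state set empty
rest 'adcbcb' ignored (set empty)
final: {}; accept 1 not in set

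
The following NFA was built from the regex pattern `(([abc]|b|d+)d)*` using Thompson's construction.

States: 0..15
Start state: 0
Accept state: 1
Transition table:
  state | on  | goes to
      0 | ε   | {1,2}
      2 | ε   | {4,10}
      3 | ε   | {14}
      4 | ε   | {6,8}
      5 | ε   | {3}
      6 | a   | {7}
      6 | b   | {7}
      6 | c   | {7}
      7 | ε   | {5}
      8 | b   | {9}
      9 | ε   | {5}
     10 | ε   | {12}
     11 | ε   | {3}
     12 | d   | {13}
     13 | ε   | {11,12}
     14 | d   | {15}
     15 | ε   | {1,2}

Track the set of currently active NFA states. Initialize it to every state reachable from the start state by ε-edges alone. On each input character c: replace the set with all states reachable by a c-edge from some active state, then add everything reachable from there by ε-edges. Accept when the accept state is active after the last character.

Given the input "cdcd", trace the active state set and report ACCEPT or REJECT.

Answer: ACCEPT

Steps:
initial (ε-close {0}): {0,1,2,4,6,8,10,12}
'c' @ 1: {3,5,7,14}
'd' @ 2: {1,2,4,6,8,10,12,15}  ✓accept
'c' @ 3: {3,5,7,14}
'd' @ 4: {1,2,4,6,8,10,12,15}  ✓accept
after full input: {1,2,4,6,8,10,12,15}  (accept=1 in)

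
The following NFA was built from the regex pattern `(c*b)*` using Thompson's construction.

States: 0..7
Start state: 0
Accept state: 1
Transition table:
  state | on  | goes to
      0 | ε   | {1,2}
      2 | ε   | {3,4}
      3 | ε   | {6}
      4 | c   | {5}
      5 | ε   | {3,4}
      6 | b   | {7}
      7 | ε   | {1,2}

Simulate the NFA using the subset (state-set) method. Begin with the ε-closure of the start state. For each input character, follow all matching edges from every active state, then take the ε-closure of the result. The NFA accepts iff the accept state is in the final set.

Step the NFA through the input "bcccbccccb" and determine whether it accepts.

Answer: ACCEPT

Trace:
start: ε-closure({0}) = {0,1,2,3,4,6}
'b' @ 1: {1,2,3,4,6,7}  (accept∈set)
'c' @ 2: {3,4,5,6}
'c' @ 3: {3,4,5,6}
'c' @ 4: {3,4,5,6}
'b' @ 5: {1,2,3,4,6,7}  (accept∈set)
'c' @ 6: {3,4,5,6}
'c' @ 7: {3,4,5,6}
'c' @ 8: {3,4,5,6}
'c' @ 9: {3,4,5,6}
'b' @ 10: {1,2,3,4,6,7}  (accept∈set)
final: {1,2,3,4,6,7}; accept 1 in set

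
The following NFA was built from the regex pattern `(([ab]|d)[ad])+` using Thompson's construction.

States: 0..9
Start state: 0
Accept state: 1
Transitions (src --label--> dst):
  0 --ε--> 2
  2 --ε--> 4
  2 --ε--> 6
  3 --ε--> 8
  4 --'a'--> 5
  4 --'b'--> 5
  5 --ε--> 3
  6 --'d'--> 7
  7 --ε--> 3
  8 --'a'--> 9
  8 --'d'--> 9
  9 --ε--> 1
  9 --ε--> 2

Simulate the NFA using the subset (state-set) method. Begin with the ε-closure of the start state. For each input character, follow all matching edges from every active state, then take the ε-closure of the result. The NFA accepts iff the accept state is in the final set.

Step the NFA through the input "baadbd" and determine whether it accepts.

Answer: ACCEPT

Trace:
start: ε-closure({0}) = {0,2,4,6}
'b' @ 1: {3,5,8}
'a' @ 2: {1,2,4,6,9}  [accepting]
'a' @ 3: {3,5,8}
'd' @ 4: {1,2,4,6,9}  [accepting]
'b' @ 5: {3,5,8}
'd' @ 6: {1,2,4,6,9}  [accepting]
end set {1,2,4,6,9} — state 1 in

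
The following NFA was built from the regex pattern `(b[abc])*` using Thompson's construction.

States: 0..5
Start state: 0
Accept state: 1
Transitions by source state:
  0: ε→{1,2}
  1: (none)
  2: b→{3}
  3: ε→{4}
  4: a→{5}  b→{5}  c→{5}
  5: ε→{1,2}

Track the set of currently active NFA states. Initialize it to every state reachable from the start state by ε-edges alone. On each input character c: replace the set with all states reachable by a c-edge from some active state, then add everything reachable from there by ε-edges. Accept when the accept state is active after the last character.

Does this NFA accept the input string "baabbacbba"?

start: ε-closure({0}) = {0,1,2}
'b' @ 1: {3,4}
'a' @ 2: {1,2,5}  (accept∈set)
'a' @ 3: {}  — state set empty
rest 'bbacbba' ignored (set empty)
after full input: {}  (accept=1 not in)

Answer: REJECT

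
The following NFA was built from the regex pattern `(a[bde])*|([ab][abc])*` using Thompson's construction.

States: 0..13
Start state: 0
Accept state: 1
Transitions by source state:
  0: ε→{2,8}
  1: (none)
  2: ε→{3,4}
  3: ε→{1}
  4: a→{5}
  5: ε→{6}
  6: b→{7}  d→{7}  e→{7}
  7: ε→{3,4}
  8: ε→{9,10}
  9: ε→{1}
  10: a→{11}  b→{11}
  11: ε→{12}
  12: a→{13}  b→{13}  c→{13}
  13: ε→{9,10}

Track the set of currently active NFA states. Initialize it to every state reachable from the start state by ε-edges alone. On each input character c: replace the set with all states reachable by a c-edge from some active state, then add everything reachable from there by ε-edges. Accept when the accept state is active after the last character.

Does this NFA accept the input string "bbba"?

Answer: ACCEPT

Trace:
start: ε-closure({0}) = {0,1,2,3,4,8,9,10}
'b' @ 1: {11,12}
'b' @ 2: {1,9,10,13}  (accept∈set)
'b' @ 3: {11,12}
'a' @ 4: {1,9,10,13}  (accept∈set)
final: {1,9,10,13}; accept 1 in set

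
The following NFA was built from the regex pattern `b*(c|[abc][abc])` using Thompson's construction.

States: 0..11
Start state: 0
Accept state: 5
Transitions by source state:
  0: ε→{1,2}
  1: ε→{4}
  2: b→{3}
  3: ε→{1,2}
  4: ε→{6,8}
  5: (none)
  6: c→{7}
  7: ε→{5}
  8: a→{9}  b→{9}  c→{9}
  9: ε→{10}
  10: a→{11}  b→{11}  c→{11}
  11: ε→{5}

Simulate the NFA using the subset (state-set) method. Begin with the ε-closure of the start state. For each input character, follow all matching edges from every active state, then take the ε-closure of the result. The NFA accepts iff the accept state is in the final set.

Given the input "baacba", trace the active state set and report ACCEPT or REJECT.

Answer: REJECT

Derivation:
start: ε-closure({0}) = {0,1,2,4,6,8}
'b' @ 1: {1,2,3,4,6,8,9,10}
'a' @ 2: {5,9,10,11}  ✓accept
'a' @ 3: {5,11}  ✓accept
'c' @ 4: {}  — no active states
rest 'ba' ignored (set empty)
final: {}; accept 5 not in set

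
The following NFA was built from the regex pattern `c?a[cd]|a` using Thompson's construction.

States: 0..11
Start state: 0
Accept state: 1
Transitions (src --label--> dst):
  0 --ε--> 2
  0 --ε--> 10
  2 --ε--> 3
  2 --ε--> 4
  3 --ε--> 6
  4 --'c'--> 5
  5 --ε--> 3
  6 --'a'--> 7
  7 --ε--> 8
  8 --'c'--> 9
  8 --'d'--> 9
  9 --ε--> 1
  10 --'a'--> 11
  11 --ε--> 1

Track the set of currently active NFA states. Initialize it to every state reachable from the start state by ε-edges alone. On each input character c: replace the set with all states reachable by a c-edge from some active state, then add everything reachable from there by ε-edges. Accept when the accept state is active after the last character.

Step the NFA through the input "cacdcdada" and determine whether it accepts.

S₀ = ε-closure({0}) = {0,2,3,4,6,10}
'c' @ 1: {3,5,6}
'a' @ 2: {7,8}
'c' @ 3: {1,9}  [accepting]
'd' @ 4: {}  — no active states
rest 'cdada' ignored (set empty)
after full input: {}  (accept=1 not in)

Answer: REJECT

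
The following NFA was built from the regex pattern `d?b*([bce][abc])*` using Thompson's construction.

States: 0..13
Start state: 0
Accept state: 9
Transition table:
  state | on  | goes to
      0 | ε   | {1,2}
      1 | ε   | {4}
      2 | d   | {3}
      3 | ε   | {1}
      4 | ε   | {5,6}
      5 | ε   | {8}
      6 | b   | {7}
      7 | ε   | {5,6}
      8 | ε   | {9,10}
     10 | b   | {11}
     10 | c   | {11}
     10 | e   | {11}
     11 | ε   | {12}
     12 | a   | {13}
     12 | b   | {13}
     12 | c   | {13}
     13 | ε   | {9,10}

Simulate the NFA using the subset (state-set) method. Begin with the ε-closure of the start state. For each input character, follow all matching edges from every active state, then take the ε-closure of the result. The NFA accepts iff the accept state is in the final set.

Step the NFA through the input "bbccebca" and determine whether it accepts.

Answer: ACCEPT

Trace:
start: ε-closure({0}) = {0,1,2,4,5,6,8,9,10}
'b' @ 1: {5,6,7,8,9,10,11,12}  ✓accept
'b' @ 2: {5,6,7,8,9,10,11,12,13}  ✓accept
'c' @ 3: {9,10,11,12,13}  ✓accept
'c' @ 4: {9,10,11,12,13}  ✓accept
'e' @ 5: {11,12}
'b' @ 6: {9,10,13}  ✓accept
'c' @ 7: {11,12}
'a' @ 8: {9,10,13}  ✓accept
after full input: {9,10,13}  (accept=9 in)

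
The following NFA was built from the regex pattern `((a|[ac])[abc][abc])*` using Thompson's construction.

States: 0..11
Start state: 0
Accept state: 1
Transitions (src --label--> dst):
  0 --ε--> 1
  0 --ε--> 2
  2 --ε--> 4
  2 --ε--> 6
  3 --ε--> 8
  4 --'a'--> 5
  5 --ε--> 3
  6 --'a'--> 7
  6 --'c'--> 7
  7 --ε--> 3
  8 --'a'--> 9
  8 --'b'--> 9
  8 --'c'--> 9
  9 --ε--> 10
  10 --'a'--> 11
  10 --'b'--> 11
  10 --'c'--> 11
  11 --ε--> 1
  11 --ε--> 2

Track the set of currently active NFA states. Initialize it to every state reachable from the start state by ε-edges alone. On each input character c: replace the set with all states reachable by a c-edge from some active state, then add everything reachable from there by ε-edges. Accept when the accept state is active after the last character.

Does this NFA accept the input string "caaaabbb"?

Answer: REJECT

Trace:
initial (ε-close {0}): {0,1,2,4,6}
'c' @ 1: {3,7,8}
'a' @ 2: {9,10}
'a' @ 3: {1,2,4,6,11}  (accept∈set)
'a' @ 4: {3,5,7,8}
'a' @ 5: {9,10}
'b' @ 6: {1,2,4,6,11}  (accept∈set)
'b' @ 7: {}  — state set empty
rest 'b' ignored (set empty)
after full input: {}  (accept=1 not in)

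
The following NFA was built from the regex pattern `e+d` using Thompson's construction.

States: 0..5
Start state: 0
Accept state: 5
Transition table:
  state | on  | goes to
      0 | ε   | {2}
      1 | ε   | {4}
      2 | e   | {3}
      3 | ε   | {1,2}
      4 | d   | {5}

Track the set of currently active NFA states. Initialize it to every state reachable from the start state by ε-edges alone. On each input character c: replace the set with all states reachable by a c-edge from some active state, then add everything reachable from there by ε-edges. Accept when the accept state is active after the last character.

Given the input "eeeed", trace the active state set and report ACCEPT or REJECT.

Answer: ACCEPT

Trace:
start: ε-closure({0}) = {0,2}
'e' @ 1: {1,2,3,4}
'e' @ 2: {1,2,3,4}
'e' @ 3: {1,2,3,4}
'e' @ 4: {1,2,3,4}
'd' @ 5: {5}  ✓accept
end set {5} — state 5 in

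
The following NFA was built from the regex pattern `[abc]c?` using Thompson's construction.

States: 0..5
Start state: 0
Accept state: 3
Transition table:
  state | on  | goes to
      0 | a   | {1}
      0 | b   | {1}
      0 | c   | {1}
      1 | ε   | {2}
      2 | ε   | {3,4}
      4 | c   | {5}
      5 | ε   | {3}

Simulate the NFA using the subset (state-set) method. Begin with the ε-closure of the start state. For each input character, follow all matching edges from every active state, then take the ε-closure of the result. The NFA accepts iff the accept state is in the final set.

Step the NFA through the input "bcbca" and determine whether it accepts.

initial (ε-close {0}): {0}
'b' @ 1: {1,2,3,4}  ✓accept
'c' @ 2: {3,5}  ✓accept
'b' @ 3: {}  — dead — no transitions
rest 'ca' ignored (set empty)
after full input: {}  (accept=3 not in)

Answer: REJECT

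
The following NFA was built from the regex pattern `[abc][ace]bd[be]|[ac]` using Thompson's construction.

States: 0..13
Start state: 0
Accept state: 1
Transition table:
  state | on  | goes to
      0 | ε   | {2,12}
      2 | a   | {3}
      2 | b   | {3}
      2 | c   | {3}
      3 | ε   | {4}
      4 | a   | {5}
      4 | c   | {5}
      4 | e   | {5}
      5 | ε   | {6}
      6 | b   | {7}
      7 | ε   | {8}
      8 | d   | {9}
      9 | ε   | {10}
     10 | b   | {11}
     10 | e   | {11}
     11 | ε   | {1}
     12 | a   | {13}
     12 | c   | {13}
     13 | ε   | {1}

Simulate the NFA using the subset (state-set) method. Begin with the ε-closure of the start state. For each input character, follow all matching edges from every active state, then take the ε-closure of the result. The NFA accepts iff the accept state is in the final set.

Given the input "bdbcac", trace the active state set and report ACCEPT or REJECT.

Answer: REJECT

Steps:
initial (ε-close {0}): {0,2,12}
'b' @ 1: {3,4}
'd' @ 2: {}  — dead — no transitions
rest 'bcac' ignored (set empty)
final: {}; accept 1 not in set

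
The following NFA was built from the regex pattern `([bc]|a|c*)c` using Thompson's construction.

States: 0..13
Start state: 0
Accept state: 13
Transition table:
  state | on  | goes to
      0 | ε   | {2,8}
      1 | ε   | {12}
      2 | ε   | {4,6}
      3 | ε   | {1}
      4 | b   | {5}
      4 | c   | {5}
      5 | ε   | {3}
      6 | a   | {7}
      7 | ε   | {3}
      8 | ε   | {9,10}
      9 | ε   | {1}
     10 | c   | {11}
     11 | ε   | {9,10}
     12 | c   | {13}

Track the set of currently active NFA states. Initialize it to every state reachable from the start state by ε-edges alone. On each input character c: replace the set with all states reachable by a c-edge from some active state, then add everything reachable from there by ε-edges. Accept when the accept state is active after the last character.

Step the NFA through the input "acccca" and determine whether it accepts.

Answer: REJECT

Trace:
initial (ε-close {0}): {0,1,2,4,6,8,9,10,12}
'a' @ 1: {1,3,7,12}
'c' @ 2: {13}  (accept∈set)
'c' @ 3: {}  — no active states
rest 'cca' ignored (set empty)
final: {}; accept 13 not in set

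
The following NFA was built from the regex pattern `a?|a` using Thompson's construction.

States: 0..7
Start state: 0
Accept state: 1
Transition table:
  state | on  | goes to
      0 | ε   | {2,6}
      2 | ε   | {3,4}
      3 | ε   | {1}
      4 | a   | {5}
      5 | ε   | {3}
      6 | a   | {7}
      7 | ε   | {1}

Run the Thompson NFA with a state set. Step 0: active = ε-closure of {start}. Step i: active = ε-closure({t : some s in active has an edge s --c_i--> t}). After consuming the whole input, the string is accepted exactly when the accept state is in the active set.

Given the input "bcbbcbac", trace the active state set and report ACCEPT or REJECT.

S₀ = ε-closure({0}) = {0,1,2,3,4,6}
'b' @ 1: {}  — dead — no transitions
rest 'cbbcbac' ignored (set empty)
end set {} — state 1 not in

Answer: REJECT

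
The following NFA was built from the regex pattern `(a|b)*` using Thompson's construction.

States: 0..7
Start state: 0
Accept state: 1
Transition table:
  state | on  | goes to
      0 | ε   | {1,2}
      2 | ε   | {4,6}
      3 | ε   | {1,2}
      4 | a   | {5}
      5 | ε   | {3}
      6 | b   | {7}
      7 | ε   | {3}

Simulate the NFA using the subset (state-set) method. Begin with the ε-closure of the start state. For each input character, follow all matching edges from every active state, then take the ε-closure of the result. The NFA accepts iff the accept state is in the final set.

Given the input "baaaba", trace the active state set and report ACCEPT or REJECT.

Answer: ACCEPT

Steps:
initial (ε-close {0}): {0,1,2,4,6}
'b' @ 1: {1,2,3,4,6,7}  (accept∈set)
'a' @ 2: {1,2,3,4,5,6}  (accept∈set)
'a' @ 3: {1,2,3,4,5,6}  (accept∈set)
'a' @ 4: {1,2,3,4,5,6}  (accept∈set)
'b' @ 5: {1,2,3,4,6,7}  (accept∈set)
'a' @ 6: {1,2,3,4,5,6}  (accept∈set)
final: {1,2,3,4,5,6}; accept 1 in set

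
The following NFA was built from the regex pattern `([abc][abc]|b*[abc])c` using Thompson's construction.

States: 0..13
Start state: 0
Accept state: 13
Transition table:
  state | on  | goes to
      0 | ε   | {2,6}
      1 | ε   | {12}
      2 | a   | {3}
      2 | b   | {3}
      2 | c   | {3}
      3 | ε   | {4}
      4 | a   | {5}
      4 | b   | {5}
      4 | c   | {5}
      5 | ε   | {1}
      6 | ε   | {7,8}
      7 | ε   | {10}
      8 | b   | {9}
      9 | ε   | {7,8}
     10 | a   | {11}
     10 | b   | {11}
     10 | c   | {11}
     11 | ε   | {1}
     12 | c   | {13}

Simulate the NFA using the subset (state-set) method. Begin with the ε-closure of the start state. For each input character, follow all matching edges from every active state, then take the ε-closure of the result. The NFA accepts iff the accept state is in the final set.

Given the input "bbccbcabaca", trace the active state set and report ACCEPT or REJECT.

initial (ε-close {0}): {0,2,6,7,8,10}
'b' @ 1: {1,3,4,7,8,9,10,11,12}
'b' @ 2: {1,5,7,8,9,10,11,12}
'c' @ 3: {1,11,12,13}  (accept∈set)
'c' @ 4: {13}  (accept∈set)
'b' @ 5: {}  — state set empty
rest 'cabaca' ignored (set empty)
end set {} — state 13 not in

Answer: REJECT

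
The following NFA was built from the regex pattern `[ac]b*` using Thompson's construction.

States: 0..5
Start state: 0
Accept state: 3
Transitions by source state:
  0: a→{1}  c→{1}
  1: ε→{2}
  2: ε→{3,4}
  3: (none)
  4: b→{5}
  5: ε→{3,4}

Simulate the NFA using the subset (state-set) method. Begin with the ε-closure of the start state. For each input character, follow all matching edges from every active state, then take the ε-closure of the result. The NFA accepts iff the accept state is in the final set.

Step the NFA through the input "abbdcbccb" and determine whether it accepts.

Answer: REJECT

Steps:
start: ε-closure({0}) = {0}
'a' @ 1: {1,2,3,4}  [accepting]
'b' @ 2: {3,4,5}  [accepting]
'b' @ 3: {3,4,5}  [accepting]
'd' @ 4: {}  — state set empty
rest 'cbccb' ignored (set empty)
final: {}; accept 3 not in set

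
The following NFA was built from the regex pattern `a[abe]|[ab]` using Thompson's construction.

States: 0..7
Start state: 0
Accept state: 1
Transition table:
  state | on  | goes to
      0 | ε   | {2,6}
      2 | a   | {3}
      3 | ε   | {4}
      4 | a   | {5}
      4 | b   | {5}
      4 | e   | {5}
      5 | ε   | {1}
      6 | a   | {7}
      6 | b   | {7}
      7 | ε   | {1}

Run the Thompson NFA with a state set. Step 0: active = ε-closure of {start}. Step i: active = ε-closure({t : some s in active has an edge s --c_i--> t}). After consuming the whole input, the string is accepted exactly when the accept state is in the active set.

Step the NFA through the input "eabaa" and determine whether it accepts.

Answer: REJECT

Trace:
initial (ε-close {0}): {0,2,6}
'e' @ 1: {}  — no active states
rest 'abaa' ignored (set empty)
final: {}; accept 1 not in set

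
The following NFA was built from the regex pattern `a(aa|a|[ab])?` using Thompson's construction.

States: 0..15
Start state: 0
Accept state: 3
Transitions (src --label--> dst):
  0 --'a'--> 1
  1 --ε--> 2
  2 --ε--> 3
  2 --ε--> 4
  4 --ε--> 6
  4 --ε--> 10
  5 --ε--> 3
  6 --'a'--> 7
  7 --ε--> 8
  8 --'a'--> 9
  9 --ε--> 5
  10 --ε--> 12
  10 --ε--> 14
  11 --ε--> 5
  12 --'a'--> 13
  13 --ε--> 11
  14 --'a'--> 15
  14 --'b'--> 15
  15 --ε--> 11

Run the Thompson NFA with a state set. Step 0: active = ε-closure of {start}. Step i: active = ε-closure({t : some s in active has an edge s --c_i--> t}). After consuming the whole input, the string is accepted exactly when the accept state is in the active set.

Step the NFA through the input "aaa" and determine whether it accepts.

Answer: ACCEPT

Trace:
initial (ε-close {0}): {0}
'a' @ 1: {1,2,3,4,6,10,12,14}  (accept∈set)
'a' @ 2: {3,5,7,8,11,13,15}  (accept∈set)
'a' @ 3: {3,5,9}  (accept∈set)
final: {3,5,9}; accept 3 in set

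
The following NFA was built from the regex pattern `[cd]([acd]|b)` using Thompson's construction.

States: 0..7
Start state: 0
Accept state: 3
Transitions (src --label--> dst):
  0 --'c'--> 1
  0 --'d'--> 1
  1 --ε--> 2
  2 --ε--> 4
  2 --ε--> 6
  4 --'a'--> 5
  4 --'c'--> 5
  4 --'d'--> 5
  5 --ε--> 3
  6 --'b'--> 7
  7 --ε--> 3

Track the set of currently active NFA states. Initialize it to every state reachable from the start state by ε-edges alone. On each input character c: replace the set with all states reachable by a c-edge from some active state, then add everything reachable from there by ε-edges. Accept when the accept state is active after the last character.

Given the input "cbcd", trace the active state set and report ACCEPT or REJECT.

Answer: REJECT

Trace:
initial (ε-close {0}): {0}
'c' @ 1: {1,2,4,6}
'b' @ 2: {3,7}  [accepting]
'c' @ 3: {}  — dead — no transitions
rest 'd' ignored (set empty)
final: {}; accept 3 not in set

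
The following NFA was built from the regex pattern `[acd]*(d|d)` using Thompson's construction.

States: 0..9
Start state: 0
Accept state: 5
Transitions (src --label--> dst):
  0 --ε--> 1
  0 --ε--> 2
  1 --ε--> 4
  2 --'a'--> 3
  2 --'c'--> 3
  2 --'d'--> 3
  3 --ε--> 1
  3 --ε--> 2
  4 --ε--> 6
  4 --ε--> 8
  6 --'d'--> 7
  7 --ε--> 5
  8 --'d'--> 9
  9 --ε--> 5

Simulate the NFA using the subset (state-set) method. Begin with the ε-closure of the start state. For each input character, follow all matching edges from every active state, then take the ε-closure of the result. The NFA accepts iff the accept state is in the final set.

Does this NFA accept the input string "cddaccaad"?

Answer: ACCEPT

Steps:
S₀ = ε-closure({0}) = {0,1,2,4,6,8}
'c' @ 1: {1,2,3,4,6,8}
'd' @ 2: {1,2,3,4,5,6,7,8,9}  [accepting]
'd' @ 3: {1,2,3,4,5,6,7,8,9}  [accepting]
'a' @ 4: {1,2,3,4,6,8}
'c' @ 5: {1,2,3,4,6,8}
'c' @ 6: {1,2,3,4,6,8}
'a' @ 7: {1,2,3,4,6,8}
'a' @ 8: {1,2,3,4,6,8}
'd' @ 9: {1,2,3,4,5,6,7,8,9}  [accepting]
final: {1,2,3,4,5,6,7,8,9}; accept 5 in set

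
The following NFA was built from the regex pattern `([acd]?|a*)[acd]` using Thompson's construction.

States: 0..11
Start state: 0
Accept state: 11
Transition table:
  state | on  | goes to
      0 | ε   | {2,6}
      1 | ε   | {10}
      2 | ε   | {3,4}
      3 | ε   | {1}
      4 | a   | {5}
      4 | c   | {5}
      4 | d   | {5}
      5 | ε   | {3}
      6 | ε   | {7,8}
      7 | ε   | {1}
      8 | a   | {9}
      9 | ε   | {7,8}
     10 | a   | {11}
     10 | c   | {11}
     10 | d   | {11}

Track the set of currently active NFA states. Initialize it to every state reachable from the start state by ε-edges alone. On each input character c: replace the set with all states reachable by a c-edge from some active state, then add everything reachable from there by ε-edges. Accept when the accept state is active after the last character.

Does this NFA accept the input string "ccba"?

Answer: REJECT

Derivation:
start: ε-closure({0}) = {0,1,2,3,4,6,7,8,10}
'c' @ 1: {1,3,5,10,11}  ✓accept
'c' @ 2: {11}  ✓accept
'b' @ 3: {}  — dead — no transitions
rest 'a' ignored (set empty)
end set {} — state 11 not in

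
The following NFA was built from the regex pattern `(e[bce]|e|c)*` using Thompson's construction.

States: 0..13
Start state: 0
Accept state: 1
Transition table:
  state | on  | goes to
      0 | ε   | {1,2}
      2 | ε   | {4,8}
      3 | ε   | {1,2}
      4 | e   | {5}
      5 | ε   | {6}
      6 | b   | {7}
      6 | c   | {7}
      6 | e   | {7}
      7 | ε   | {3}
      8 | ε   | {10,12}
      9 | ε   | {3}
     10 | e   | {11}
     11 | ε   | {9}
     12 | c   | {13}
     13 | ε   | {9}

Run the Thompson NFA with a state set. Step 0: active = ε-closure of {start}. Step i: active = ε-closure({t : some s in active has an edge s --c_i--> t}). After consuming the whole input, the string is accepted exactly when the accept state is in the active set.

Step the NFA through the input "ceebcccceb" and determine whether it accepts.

Answer: ACCEPT

Derivation:
start: ε-closure({0}) = {0,1,2,4,8,10,12}
'c' @ 1: {1,2,3,4,8,9,10,12,13}  (accept∈set)
'e' @ 2: {1,2,3,4,5,6,8,9,10,11,12}  (accept∈set)
'e' @ 3: {1,2,3,4,5,6,7,8,9,10,11,12}  (accept∈set)
'b' @ 4: {1,2,3,4,7,8,10,12}  (accept∈set)
'c' @ 5: {1,2,3,4,8,9,10,12,13}  (accept∈set)
'c' @ 6: {1,2,3,4,8,9,10,12,13}  (accept∈set)
'c' @ 7: {1,2,3,4,8,9,10,12,13}  (accept∈set)
'c' @ 8: {1,2,3,4,8,9,10,12,13}  (accept∈set)
'e' @ 9: {1,2,3,4,5,6,8,9,10,11,12}  (accept∈set)
'b' @ 10: {1,2,3,4,7,8,10,12}  (accept∈set)
final: {1,2,3,4,7,8,10,12}; accept 1 in set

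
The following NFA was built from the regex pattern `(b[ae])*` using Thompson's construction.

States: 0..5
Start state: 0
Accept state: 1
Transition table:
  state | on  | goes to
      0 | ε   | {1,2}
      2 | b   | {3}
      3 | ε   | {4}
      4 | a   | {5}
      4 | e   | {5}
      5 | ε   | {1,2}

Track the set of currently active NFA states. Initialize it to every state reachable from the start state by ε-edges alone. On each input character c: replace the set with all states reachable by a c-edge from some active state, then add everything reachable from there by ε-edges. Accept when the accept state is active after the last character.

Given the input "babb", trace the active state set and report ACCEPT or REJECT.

initial (ε-close {0}): {0,1,2}
'b' @ 1: {3,4}
'a' @ 2: {1,2,5}  (accept∈set)
'b' @ 3: {3,4}
'b' @ 4: {}  — state set empty
after full input: {}  (accept=1 not in)

Answer: REJECT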